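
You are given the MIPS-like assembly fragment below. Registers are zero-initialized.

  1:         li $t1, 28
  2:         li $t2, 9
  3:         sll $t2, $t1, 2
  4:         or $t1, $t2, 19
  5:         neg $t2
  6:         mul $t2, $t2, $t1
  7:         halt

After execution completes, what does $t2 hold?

after li $t1, 28: $t1=28
after li $t2, 9: $t2=9
after sll $t2, $t1, 2: $t2=28<<2=112
after or $t1, $t2, 19: $t1=112|19=115
after neg $t2: $t2=-(112)=-112
after mul $t2, $t2, $t1: $t2=(-112)*115=-12880
halt.

-12880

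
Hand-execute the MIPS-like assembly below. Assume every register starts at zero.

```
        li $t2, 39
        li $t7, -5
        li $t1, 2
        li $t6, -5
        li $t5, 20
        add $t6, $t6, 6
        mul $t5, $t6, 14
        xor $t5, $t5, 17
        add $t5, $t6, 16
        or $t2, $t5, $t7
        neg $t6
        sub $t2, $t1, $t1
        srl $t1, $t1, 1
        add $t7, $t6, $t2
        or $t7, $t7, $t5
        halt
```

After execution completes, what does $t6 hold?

$t2=39
$t7=-5
$t1=2
$t6=-5
$t5=20
$t6=(-5)+6=1
$t5=1*14=14
$t5=14^17=31
$t5=1+16=17
$t2=17|(-5)=-5
$t6=-(1)=-1
$t2=2-2=0
$t1=2>>1=1
$t7=(-1)+0=-1
$t7=(-1)|17=-1
halt.

-1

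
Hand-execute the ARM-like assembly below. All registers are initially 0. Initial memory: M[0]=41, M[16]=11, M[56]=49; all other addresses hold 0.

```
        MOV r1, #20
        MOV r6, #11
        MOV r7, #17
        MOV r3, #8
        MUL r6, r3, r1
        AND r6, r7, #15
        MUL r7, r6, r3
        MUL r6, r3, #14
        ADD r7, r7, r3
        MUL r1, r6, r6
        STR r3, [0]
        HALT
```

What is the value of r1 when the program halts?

r1=20
r6=11
r7=17
r3=8
r6=8*20=160
r6=17&15=1
r7=1*8=8
r6=8*14=112
r7=8+8=16
r1=112*112=12544
STR r3, [0] → M[0]=8
halt.

12544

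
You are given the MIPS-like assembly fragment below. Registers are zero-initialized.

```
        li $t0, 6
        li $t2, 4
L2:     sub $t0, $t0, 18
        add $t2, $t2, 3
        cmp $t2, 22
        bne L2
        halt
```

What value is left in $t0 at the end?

li $t0, 6 → $t0=6
li $t2, 4 → $t2=4
sub $t0, $t0, 18 → $t0=6-18=-12
add $t2, $t2, 3 → $t2=4+3=7
cmp $t2, 22  (cmp 7,22)
bne L2: taken
sub $t0, $t0, 18 → $t0=(-12)-18=-30
add $t2, $t2, 3 → $t2=7+3=10
cmp $t2, 22  (cmp 10,22)
bne L2: taken
sub $t0, $t0, 18 → $t0=(-30)-18=-48
add $t2, $t2, 3 → $t2=10+3=13
cmp $t2, 22  (cmp 13,22)
bne L2: taken
sub $t0, $t0, 18 → $t0=(-48)-18=-66
add $t2, $t2, 3 → $t2=13+3=16
cmp $t2, 22  (cmp 16,22)
bne L2: taken
sub $t0, $t0, 18 → $t0=(-66)-18=-84
add $t2, $t2, 3 → $t2=16+3=19
cmp $t2, 22  (cmp 19,22)
bne L2: taken
sub $t0, $t0, 18 → $t0=(-84)-18=-102
add $t2, $t2, 3 → $t2=19+3=22
cmp $t2, 22  (cmp 22,22)
bne L2: not taken
halt.

-102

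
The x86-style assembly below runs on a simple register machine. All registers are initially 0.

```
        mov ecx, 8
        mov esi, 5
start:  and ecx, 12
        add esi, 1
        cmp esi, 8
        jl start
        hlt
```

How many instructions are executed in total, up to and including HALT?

15

mov ecx, 8 → ecx=8
mov esi, 5 → esi=5
and ecx, 12 → ecx=8&12=8
add esi, 1 → esi=5+1=6
cmp esi, 8  (cmp 6,8)
jl start: taken
and ecx, 12 → ecx=8&12=8
add esi, 1 → esi=6+1=7
cmp esi, 8  (cmp 7,8)
jl start: taken
and ecx, 12 → ecx=8&12=8
add esi, 1 → esi=7+1=8
cmp esi, 8  (cmp 8,8)
jl start: not taken
halt.
Total executed instructions: 15.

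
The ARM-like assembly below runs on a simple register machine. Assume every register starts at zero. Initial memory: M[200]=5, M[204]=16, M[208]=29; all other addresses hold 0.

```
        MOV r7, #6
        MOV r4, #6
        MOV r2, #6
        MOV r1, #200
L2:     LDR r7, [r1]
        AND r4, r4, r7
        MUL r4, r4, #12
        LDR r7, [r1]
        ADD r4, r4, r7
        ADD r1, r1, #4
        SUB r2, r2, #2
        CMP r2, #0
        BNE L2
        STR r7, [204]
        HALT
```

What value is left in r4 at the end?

r7=6
r4=6
r2=6
r1=200
r7=M[200]=5
r4=6&5=4
r4=4*12=48
r7=M[200]=5
r4=48+5=53
r1=200+4=204
r2=6-2=4
CMP r2, #0  (cmp 4,0)
BNE L2: taken
r7=M[204]=16
r4=53&16=16
r4=16*12=192
r7=M[204]=16
r4=192+16=208
r1=204+4=208
r2=4-2=2
CMP r2, #0  (cmp 2,0)
BNE L2: taken
r7=M[208]=29
r4=208&29=16
r4=16*12=192
r7=M[208]=29
r4=192+29=221
r1=208+4=212
r2=2-2=0
CMP r2, #0  (cmp 0,0)
BNE L2: not taken
STR r7, [204] → M[204]=29
halt.

221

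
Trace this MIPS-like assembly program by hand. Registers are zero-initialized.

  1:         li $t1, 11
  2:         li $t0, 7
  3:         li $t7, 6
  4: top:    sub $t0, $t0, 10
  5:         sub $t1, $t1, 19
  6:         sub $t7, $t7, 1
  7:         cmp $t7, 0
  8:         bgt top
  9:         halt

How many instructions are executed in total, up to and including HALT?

li $t1, 11 → $t1=11
li $t0, 7 → $t0=7
li $t7, 6 → $t7=6
sub $t0, $t0, 10 → $t0=7-10=-3
sub $t1, $t1, 19 → $t1=11-19=-8
sub $t7, $t7, 1 → $t7=6-1=5
cmp $t7, 0  (cmp 5,0)
bgt top: taken
sub $t0, $t0, 10 → $t0=(-3)-10=-13
sub $t1, $t1, 19 → $t1=(-8)-19=-27
sub $t7, $t7, 1 → $t7=5-1=4
cmp $t7, 0  (cmp 4,0)
bgt top: taken
sub $t0, $t0, 10 → $t0=(-13)-10=-23
sub $t1, $t1, 19 → $t1=(-27)-19=-46
sub $t7, $t7, 1 → $t7=4-1=3
cmp $t7, 0  (cmp 3,0)
bgt top: taken
sub $t0, $t0, 10 → $t0=(-23)-10=-33
sub $t1, $t1, 19 → $t1=(-46)-19=-65
sub $t7, $t7, 1 → $t7=3-1=2
cmp $t7, 0  (cmp 2,0)
bgt top: taken
sub $t0, $t0, 10 → $t0=(-33)-10=-43
sub $t1, $t1, 19 → $t1=(-65)-19=-84
sub $t7, $t7, 1 → $t7=2-1=1
cmp $t7, 0  (cmp 1,0)
bgt top: taken
sub $t0, $t0, 10 → $t0=(-43)-10=-53
sub $t1, $t1, 19 → $t1=(-84)-19=-103
sub $t7, $t7, 1 → $t7=1-1=0
cmp $t7, 0  (cmp 0,0)
bgt top: not taken
halt.
Total executed instructions: 34.

34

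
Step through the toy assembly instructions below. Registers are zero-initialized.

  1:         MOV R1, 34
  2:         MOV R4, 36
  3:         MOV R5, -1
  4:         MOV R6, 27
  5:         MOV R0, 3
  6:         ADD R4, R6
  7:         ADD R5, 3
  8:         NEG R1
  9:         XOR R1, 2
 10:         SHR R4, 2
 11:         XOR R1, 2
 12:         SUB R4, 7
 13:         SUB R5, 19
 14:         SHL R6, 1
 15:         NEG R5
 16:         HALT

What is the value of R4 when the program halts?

8

R1=34
R4=36
R5=-1
R6=27
R0=3
R4=36+27=63
R5=(-1)+3=2
R1=-(34)=-34
R1=(-34)^2=-36
R4=63>>2=15
R1=(-36)^2=-34
R4=15-7=8
R5=2-19=-17
R6=27<<1=54
R5=-(-17)=17
halt.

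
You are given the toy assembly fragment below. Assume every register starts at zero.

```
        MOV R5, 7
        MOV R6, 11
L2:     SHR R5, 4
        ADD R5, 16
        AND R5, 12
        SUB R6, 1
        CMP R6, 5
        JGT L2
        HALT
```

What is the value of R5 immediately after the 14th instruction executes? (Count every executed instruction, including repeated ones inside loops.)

MOV R5, 7 → R5=7
MOV R6, 11 → R6=11
SHR R5, 4 → R5=7>>4=0
ADD R5, 16 → R5=0+16=16
AND R5, 12 → R5=16&12=0
SUB R6, 1 → R6=11-1=10
CMP R6, 5  (cmp 10,5)
JGT L2: taken
SHR R5, 4 → R5=0>>4=0
ADD R5, 16 → R5=0+16=16
AND R5, 12 → R5=16&12=0
SUB R6, 1 → R6=10-1=9
CMP R6, 5  (cmp 9,5)
JGT L2: taken
After step 14: R5 = 0.

0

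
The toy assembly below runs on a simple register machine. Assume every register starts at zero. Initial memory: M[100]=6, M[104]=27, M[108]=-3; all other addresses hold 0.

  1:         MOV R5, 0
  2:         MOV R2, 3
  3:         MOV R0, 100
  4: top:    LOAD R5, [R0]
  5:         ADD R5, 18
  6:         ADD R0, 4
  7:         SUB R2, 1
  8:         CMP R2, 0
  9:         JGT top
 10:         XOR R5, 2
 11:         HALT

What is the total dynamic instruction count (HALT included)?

23

after MOV R5, 0: R5=0
after MOV R2, 3: R2=3
after MOV R0, 100: R0=100
after LOAD R5, [R0]: R5=M[100]=6
after ADD R5, 18: R5=6+18=24
after ADD R0, 4: R0=100+4=104
after SUB R2, 1: R2=3-1=2
CMP R2, 0  (cmp 2,0)
JGT top: taken
after LOAD R5, [R0]: R5=M[104]=27
after ADD R5, 18: R5=27+18=45
after ADD R0, 4: R0=104+4=108
after SUB R2, 1: R2=2-1=1
CMP R2, 0  (cmp 1,0)
JGT top: taken
after LOAD R5, [R0]: R5=M[108]=-3
after ADD R5, 18: R5=(-3)+18=15
after ADD R0, 4: R0=108+4=112
after SUB R2, 1: R2=1-1=0
CMP R2, 0  (cmp 0,0)
JGT top: not taken
after XOR R5, 2: R5=15^2=13
halt.
Total executed instructions: 23.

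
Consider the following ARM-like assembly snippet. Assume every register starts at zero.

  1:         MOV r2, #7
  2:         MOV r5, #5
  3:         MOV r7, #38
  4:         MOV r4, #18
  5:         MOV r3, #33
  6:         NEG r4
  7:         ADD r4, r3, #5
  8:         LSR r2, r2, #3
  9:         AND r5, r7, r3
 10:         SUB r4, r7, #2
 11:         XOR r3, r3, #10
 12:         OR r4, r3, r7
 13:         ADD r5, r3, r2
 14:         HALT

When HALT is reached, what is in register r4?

47

r2=7
r5=5
r7=38
r4=18
r3=33
r4=-(18)=-18
r4=33+5=38
r2=7>>3=0
r5=38&33=32
r4=38-2=36
r3=33^10=43
r4=43|38=47
r5=43+0=43
halt.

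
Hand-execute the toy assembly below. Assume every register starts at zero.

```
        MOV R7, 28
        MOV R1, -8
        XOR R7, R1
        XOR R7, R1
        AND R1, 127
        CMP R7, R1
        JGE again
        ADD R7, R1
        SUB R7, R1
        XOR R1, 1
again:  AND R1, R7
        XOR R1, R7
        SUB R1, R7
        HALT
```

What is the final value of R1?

-24

after MOV R7, 28: R7=28
after MOV R1, -8: R1=-8
after XOR R7, R1: R7=28^(-8)=-28
after XOR R7, R1: R7=(-28)^(-8)=28
after AND R1, 127: R1=(-8)&127=120
CMP R7, R1  (cmp 28,120)
JGE again: not taken
after ADD R7, R1: R7=28+120=148
after SUB R7, R1: R7=148-120=28
after XOR R1, 1: R1=120^1=121
after AND R1, R7: R1=121&28=24
after XOR R1, R7: R1=24^28=4
after SUB R1, R7: R1=4-28=-24
halt.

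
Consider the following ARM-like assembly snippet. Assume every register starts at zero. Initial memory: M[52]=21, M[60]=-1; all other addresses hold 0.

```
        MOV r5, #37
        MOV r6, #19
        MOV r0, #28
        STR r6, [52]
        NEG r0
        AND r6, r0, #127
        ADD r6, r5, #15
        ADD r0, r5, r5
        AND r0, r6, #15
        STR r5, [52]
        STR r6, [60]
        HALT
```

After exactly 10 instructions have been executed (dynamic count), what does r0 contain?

MOV r5, #37 → r5=37
MOV r6, #19 → r6=19
MOV r0, #28 → r0=28
STR r6, [52] → M[52]=19
NEG r0 → r0=-(28)=-28
AND r6, r0, #127 → r6=(-28)&127=100
ADD r6, r5, #15 → r6=37+15=52
ADD r0, r5, r5 → r0=37+37=74
AND r0, r6, #15 → r0=52&15=4
STR r5, [52] → M[52]=37
After step 10: r0 = 4.

4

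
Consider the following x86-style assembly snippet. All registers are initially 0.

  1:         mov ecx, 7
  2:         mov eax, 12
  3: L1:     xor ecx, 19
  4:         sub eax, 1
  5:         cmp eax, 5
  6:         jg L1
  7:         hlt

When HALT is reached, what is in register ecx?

mov ecx, 7 → ecx=7
mov eax, 12 → eax=12
xor ecx, 19 → ecx=7^19=20
sub eax, 1 → eax=12-1=11
cmp eax, 5  (cmp 11,5)
jg L1: taken
xor ecx, 19 → ecx=20^19=7
sub eax, 1 → eax=11-1=10
cmp eax, 5  (cmp 10,5)
jg L1: taken
xor ecx, 19 → ecx=7^19=20
sub eax, 1 → eax=10-1=9
cmp eax, 5  (cmp 9,5)
jg L1: taken
xor ecx, 19 → ecx=20^19=7
sub eax, 1 → eax=9-1=8
cmp eax, 5  (cmp 8,5)
jg L1: taken
xor ecx, 19 → ecx=7^19=20
sub eax, 1 → eax=8-1=7
cmp eax, 5  (cmp 7,5)
jg L1: taken
xor ecx, 19 → ecx=20^19=7
sub eax, 1 → eax=7-1=6
cmp eax, 5  (cmp 6,5)
jg L1: taken
xor ecx, 19 → ecx=7^19=20
sub eax, 1 → eax=6-1=5
cmp eax, 5  (cmp 5,5)
jg L1: not taken
halt.

20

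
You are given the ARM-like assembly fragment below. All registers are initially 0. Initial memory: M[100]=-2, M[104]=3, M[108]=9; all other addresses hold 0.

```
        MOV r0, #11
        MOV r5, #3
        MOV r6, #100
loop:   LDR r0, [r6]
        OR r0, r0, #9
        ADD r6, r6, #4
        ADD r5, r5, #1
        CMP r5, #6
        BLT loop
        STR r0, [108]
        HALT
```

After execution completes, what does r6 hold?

after MOV r0, #11: r0=11
after MOV r5, #3: r5=3
after MOV r6, #100: r6=100
after LDR r0, [r6]: r0=M[100]=-2
after OR r0, r0, #9: r0=(-2)|9=-1
after ADD r6, r6, #4: r6=100+4=104
after ADD r5, r5, #1: r5=3+1=4
CMP r5, #6  (cmp 4,6)
BLT loop: taken
after LDR r0, [r6]: r0=M[104]=3
after OR r0, r0, #9: r0=3|9=11
after ADD r6, r6, #4: r6=104+4=108
after ADD r5, r5, #1: r5=4+1=5
CMP r5, #6  (cmp 5,6)
BLT loop: taken
after LDR r0, [r6]: r0=M[108]=9
after OR r0, r0, #9: r0=9|9=9
after ADD r6, r6, #4: r6=108+4=112
after ADD r5, r5, #1: r5=5+1=6
CMP r5, #6  (cmp 6,6)
BLT loop: not taken
STR r0, [108] → M[108]=9
halt.

112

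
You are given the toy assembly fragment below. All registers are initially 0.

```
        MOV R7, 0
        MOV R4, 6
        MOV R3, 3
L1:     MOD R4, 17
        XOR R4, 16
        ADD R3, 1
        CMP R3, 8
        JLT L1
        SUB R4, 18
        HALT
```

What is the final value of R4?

0

after MOV R7, 0: R7=0
after MOV R4, 6: R4=6
after MOV R3, 3: R3=3
after MOD R4, 17: R4=6%17=6
after XOR R4, 16: R4=6^16=22
after ADD R3, 1: R3=3+1=4
CMP R3, 8  (cmp 4,8)
JLT L1: taken
after MOD R4, 17: R4=22%17=5
after XOR R4, 16: R4=5^16=21
after ADD R3, 1: R3=4+1=5
CMP R3, 8  (cmp 5,8)
JLT L1: taken
after MOD R4, 17: R4=21%17=4
after XOR R4, 16: R4=4^16=20
after ADD R3, 1: R3=5+1=6
CMP R3, 8  (cmp 6,8)
JLT L1: taken
after MOD R4, 17: R4=20%17=3
after XOR R4, 16: R4=3^16=19
after ADD R3, 1: R3=6+1=7
CMP R3, 8  (cmp 7,8)
JLT L1: taken
after MOD R4, 17: R4=19%17=2
after XOR R4, 16: R4=2^16=18
after ADD R3, 1: R3=7+1=8
CMP R3, 8  (cmp 8,8)
JLT L1: not taken
after SUB R4, 18: R4=18-18=0
halt.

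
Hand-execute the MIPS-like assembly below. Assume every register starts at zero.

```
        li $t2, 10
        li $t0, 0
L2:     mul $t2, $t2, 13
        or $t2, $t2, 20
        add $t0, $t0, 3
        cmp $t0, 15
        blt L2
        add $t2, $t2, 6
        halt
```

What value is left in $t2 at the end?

after li $t2, 10: $t2=10
after li $t0, 0: $t0=0
after mul $t2, $t2, 13: $t2=10*13=130
after or $t2, $t2, 20: $t2=130|20=150
after add $t0, $t0, 3: $t0=0+3=3
cmp $t0, 15  (cmp 3,15)
blt L2: taken
after mul $t2, $t2, 13: $t2=150*13=1950
after or $t2, $t2, 20: $t2=1950|20=1950
after add $t0, $t0, 3: $t0=3+3=6
cmp $t0, 15  (cmp 6,15)
blt L2: taken
after mul $t2, $t2, 13: $t2=1950*13=25350
after or $t2, $t2, 20: $t2=25350|20=25366
after add $t0, $t0, 3: $t0=6+3=9
cmp $t0, 15  (cmp 9,15)
blt L2: taken
after mul $t2, $t2, 13: $t2=25366*13=329758
after or $t2, $t2, 20: $t2=329758|20=329758
after add $t0, $t0, 3: $t0=9+3=12
cmp $t0, 15  (cmp 12,15)
blt L2: taken
after mul $t2, $t2, 13: $t2=329758*13=4286854
after or $t2, $t2, 20: $t2=4286854|20=4286870
after add $t0, $t0, 3: $t0=12+3=15
cmp $t0, 15  (cmp 15,15)
blt L2: not taken
after add $t2, $t2, 6: $t2=4286870+6=4286876
halt.

4286876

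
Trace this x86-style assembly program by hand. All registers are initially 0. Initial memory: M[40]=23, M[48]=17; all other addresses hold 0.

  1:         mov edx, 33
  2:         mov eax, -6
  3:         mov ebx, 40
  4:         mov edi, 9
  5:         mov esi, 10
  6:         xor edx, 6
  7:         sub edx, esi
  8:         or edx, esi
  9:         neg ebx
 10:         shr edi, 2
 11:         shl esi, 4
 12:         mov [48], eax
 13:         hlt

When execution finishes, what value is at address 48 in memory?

-6

after mov edx, 33: edx=33
after mov eax, -6: eax=-6
after mov ebx, 40: ebx=40
after mov edi, 9: edi=9
after mov esi, 10: esi=10
after xor edx, 6: edx=33^6=39
after sub edx, esi: edx=39-10=29
after or edx, esi: edx=29|10=31
after neg ebx: ebx=-(40)=-40
after shr edi, 2: edi=9>>2=2
after shl esi, 4: esi=10<<4=160
mov [48], eax → M[48]=-6
halt.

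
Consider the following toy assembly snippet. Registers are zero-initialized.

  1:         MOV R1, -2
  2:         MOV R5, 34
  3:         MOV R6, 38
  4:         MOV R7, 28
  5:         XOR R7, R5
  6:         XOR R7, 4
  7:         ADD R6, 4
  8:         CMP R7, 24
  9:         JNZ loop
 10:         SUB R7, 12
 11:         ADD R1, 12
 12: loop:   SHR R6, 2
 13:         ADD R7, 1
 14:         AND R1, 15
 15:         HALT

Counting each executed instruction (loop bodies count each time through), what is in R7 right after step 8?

58

MOV R1, -2 → R1=-2
MOV R5, 34 → R5=34
MOV R6, 38 → R6=38
MOV R7, 28 → R7=28
XOR R7, R5 → R7=28^34=62
XOR R7, 4 → R7=62^4=58
ADD R6, 4 → R6=38+4=42
CMP R7, 24  (cmp 58,24)
After step 8: R7 = 58.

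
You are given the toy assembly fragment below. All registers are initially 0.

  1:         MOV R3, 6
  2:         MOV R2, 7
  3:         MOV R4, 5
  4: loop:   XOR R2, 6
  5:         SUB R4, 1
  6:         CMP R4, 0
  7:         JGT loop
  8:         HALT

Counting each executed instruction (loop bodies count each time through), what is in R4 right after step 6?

after MOV R3, 6: R3=6
after MOV R2, 7: R2=7
after MOV R4, 5: R4=5
after XOR R2, 6: R2=7^6=1
after SUB R4, 1: R4=5-1=4
CMP R4, 0  (cmp 4,0)
After step 6: R4 = 4.

4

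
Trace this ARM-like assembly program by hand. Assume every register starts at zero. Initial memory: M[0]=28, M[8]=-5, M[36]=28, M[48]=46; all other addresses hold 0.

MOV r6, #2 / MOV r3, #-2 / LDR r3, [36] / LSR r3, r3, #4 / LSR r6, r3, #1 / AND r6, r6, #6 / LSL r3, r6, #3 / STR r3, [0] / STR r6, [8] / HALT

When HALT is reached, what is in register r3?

after MOV r6, #2: r6=2
after MOV r3, #-2: r3=-2
after LDR r3, [36]: r3=M[36]=28
after LSR r3, r3, #4: r3=28>>4=1
after LSR r6, r3, #1: r6=1>>1=0
after AND r6, r6, #6: r6=0&6=0
after LSL r3, r6, #3: r3=0<<3=0
STR r3, [0] → M[0]=0
STR r6, [8] → M[8]=0
halt.

0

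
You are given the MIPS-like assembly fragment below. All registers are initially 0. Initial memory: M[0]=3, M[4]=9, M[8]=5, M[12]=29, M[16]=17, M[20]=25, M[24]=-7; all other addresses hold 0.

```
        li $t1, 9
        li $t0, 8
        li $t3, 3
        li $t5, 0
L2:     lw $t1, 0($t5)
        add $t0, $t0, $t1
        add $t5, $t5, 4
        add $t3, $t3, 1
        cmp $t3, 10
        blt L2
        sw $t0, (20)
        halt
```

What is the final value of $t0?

after li $t1, 9: $t1=9
after li $t0, 8: $t0=8
after li $t3, 3: $t3=3
after li $t5, 0: $t5=0
after lw $t1, 0($t5): $t1=M[0]=3
after add $t0, $t0, $t1: $t0=8+3=11
after add $t5, $t5, 4: $t5=0+4=4
after add $t3, $t3, 1: $t3=3+1=4
cmp $t3, 10  (cmp 4,10)
blt L2: taken
after lw $t1, 0($t5): $t1=M[4]=9
after add $t0, $t0, $t1: $t0=11+9=20
after add $t5, $t5, 4: $t5=4+4=8
after add $t3, $t3, 1: $t3=4+1=5
cmp $t3, 10  (cmp 5,10)
blt L2: taken
after lw $t1, 0($t5): $t1=M[8]=5
after add $t0, $t0, $t1: $t0=20+5=25
after add $t5, $t5, 4: $t5=8+4=12
after add $t3, $t3, 1: $t3=5+1=6
cmp $t3, 10  (cmp 6,10)
blt L2: taken
after lw $t1, 0($t5): $t1=M[12]=29
after add $t0, $t0, $t1: $t0=25+29=54
after add $t5, $t5, 4: $t5=12+4=16
after add $t3, $t3, 1: $t3=6+1=7
cmp $t3, 10  (cmp 7,10)
blt L2: taken
after lw $t1, 0($t5): $t1=M[16]=17
after add $t0, $t0, $t1: $t0=54+17=71
after add $t5, $t5, 4: $t5=16+4=20
after add $t3, $t3, 1: $t3=7+1=8
cmp $t3, 10  (cmp 8,10)
blt L2: taken
after lw $t1, 0($t5): $t1=M[20]=25
after add $t0, $t0, $t1: $t0=71+25=96
after add $t5, $t5, 4: $t5=20+4=24
after add $t3, $t3, 1: $t3=8+1=9
cmp $t3, 10  (cmp 9,10)
blt L2: taken
after lw $t1, 0($t5): $t1=M[24]=-7
after add $t0, $t0, $t1: $t0=96+(-7)=89
after add $t5, $t5, 4: $t5=24+4=28
after add $t3, $t3, 1: $t3=9+1=10
cmp $t3, 10  (cmp 10,10)
blt L2: not taken
sw $t0, (20) → M[20]=89
halt.

89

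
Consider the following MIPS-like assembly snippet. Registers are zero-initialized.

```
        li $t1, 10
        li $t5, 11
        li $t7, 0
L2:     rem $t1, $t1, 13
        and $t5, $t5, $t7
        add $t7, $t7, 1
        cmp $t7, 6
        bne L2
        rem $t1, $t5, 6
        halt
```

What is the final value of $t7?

6

$t1=10
$t5=11
$t7=0
$t1=10%13=10
$t5=11&0=0
$t7=0+1=1
cmp $t7, 6  (cmp 1,6)
bne L2: taken
$t1=10%13=10
$t5=0&1=0
$t7=1+1=2
cmp $t7, 6  (cmp 2,6)
bne L2: taken
$t1=10%13=10
$t5=0&2=0
$t7=2+1=3
cmp $t7, 6  (cmp 3,6)
bne L2: taken
$t1=10%13=10
$t5=0&3=0
$t7=3+1=4
cmp $t7, 6  (cmp 4,6)
bne L2: taken
$t1=10%13=10
$t5=0&4=0
$t7=4+1=5
cmp $t7, 6  (cmp 5,6)
bne L2: taken
$t1=10%13=10
$t5=0&5=0
$t7=5+1=6
cmp $t7, 6  (cmp 6,6)
bne L2: not taken
$t1=0%6=0
halt.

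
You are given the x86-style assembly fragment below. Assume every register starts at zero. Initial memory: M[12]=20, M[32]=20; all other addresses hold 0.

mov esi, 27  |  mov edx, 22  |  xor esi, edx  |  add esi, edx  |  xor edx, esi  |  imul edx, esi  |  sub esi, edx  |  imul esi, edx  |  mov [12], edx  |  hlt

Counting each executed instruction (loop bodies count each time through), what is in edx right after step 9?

1855

after mov esi, 27: esi=27
after mov edx, 22: edx=22
after xor esi, edx: esi=27^22=13
after add esi, edx: esi=13+22=35
after xor edx, esi: edx=22^35=53
after imul edx, esi: edx=53*35=1855
after sub esi, edx: esi=35-1855=-1820
after imul esi, edx: esi=(-1820)*1855=-3376100
mov [12], edx → M[12]=1855
After step 9: edx = 1855.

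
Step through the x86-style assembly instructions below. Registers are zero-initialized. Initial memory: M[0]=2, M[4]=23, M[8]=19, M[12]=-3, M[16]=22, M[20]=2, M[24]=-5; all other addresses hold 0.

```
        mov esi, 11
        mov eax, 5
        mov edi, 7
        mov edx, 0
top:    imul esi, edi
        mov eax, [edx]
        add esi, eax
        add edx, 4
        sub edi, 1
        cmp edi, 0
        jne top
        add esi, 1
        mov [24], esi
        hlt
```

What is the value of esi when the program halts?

mov esi, 11 → esi=11
mov eax, 5 → eax=5
mov edi, 7 → edi=7
mov edx, 0 → edx=0
imul esi, edi → esi=11*7=77
mov eax, [edx] → eax=M[0]=2
add esi, eax → esi=77+2=79
add edx, 4 → edx=0+4=4
sub edi, 1 → edi=7-1=6
cmp edi, 0  (cmp 6,0)
jne top: taken
imul esi, edi → esi=79*6=474
mov eax, [edx] → eax=M[4]=23
add esi, eax → esi=474+23=497
add edx, 4 → edx=4+4=8
sub edi, 1 → edi=6-1=5
cmp edi, 0  (cmp 5,0)
jne top: taken
imul esi, edi → esi=497*5=2485
mov eax, [edx] → eax=M[8]=19
add esi, eax → esi=2485+19=2504
add edx, 4 → edx=8+4=12
sub edi, 1 → edi=5-1=4
cmp edi, 0  (cmp 4,0)
jne top: taken
imul esi, edi → esi=2504*4=10016
mov eax, [edx] → eax=M[12]=-3
add esi, eax → esi=10016+(-3)=10013
add edx, 4 → edx=12+4=16
sub edi, 1 → edi=4-1=3
cmp edi, 0  (cmp 3,0)
jne top: taken
imul esi, edi → esi=10013*3=30039
mov eax, [edx] → eax=M[16]=22
add esi, eax → esi=30039+22=30061
add edx, 4 → edx=16+4=20
sub edi, 1 → edi=3-1=2
cmp edi, 0  (cmp 2,0)
jne top: taken
imul esi, edi → esi=30061*2=60122
mov eax, [edx] → eax=M[20]=2
add esi, eax → esi=60122+2=60124
add edx, 4 → edx=20+4=24
sub edi, 1 → edi=2-1=1
cmp edi, 0  (cmp 1,0)
jne top: taken
imul esi, edi → esi=60124*1=60124
mov eax, [edx] → eax=M[24]=-5
add esi, eax → esi=60124+(-5)=60119
add edx, 4 → edx=24+4=28
sub edi, 1 → edi=1-1=0
cmp edi, 0  (cmp 0,0)
jne top: not taken
add esi, 1 → esi=60119+1=60120
mov [24], esi → M[24]=60120
halt.

60120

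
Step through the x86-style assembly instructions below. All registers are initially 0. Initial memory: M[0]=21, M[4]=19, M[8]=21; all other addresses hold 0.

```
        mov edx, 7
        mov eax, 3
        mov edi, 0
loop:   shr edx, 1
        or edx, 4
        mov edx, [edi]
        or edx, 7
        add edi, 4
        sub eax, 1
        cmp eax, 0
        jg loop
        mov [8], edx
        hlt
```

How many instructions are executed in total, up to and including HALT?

mov edx, 7 → edx=7
mov eax, 3 → eax=3
mov edi, 0 → edi=0
shr edx, 1 → edx=7>>1=3
or edx, 4 → edx=3|4=7
mov edx, [edi] → edx=M[0]=21
or edx, 7 → edx=21|7=23
add edi, 4 → edi=0+4=4
sub eax, 1 → eax=3-1=2
cmp eax, 0  (cmp 2,0)
jg loop: taken
shr edx, 1 → edx=23>>1=11
or edx, 4 → edx=11|4=15
mov edx, [edi] → edx=M[4]=19
or edx, 7 → edx=19|7=23
add edi, 4 → edi=4+4=8
sub eax, 1 → eax=2-1=1
cmp eax, 0  (cmp 1,0)
jg loop: taken
shr edx, 1 → edx=23>>1=11
or edx, 4 → edx=11|4=15
mov edx, [edi] → edx=M[8]=21
or edx, 7 → edx=21|7=23
add edi, 4 → edi=8+4=12
sub eax, 1 → eax=1-1=0
cmp eax, 0  (cmp 0,0)
jg loop: not taken
mov [8], edx → M[8]=23
halt.
Total executed instructions: 29.

29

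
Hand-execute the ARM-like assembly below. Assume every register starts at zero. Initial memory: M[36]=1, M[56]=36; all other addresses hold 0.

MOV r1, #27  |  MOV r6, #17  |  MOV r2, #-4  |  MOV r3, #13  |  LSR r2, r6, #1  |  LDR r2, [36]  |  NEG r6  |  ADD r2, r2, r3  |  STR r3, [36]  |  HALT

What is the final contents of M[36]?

13

MOV r1, #27 → r1=27
MOV r6, #17 → r6=17
MOV r2, #-4 → r2=-4
MOV r3, #13 → r3=13
LSR r2, r6, #1 → r2=17>>1=8
LDR r2, [36] → r2=M[36]=1
NEG r6 → r6=-(17)=-17
ADD r2, r2, r3 → r2=1+13=14
STR r3, [36] → M[36]=13
halt.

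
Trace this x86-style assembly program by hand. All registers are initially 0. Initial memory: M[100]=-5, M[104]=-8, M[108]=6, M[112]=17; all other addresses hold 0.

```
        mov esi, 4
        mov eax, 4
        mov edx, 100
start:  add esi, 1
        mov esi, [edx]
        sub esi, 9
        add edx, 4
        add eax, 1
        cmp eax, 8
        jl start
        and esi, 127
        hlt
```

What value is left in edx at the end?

after mov esi, 4: esi=4
after mov eax, 4: eax=4
after mov edx, 100: edx=100
after add esi, 1: esi=4+1=5
after mov esi, [edx]: esi=M[100]=-5
after sub esi, 9: esi=(-5)-9=-14
after add edx, 4: edx=100+4=104
after add eax, 1: eax=4+1=5
cmp eax, 8  (cmp 5,8)
jl start: taken
after add esi, 1: esi=(-14)+1=-13
after mov esi, [edx]: esi=M[104]=-8
after sub esi, 9: esi=(-8)-9=-17
after add edx, 4: edx=104+4=108
after add eax, 1: eax=5+1=6
cmp eax, 8  (cmp 6,8)
jl start: taken
after add esi, 1: esi=(-17)+1=-16
after mov esi, [edx]: esi=M[108]=6
after sub esi, 9: esi=6-9=-3
after add edx, 4: edx=108+4=112
after add eax, 1: eax=6+1=7
cmp eax, 8  (cmp 7,8)
jl start: taken
after add esi, 1: esi=(-3)+1=-2
after mov esi, [edx]: esi=M[112]=17
after sub esi, 9: esi=17-9=8
after add edx, 4: edx=112+4=116
after add eax, 1: eax=7+1=8
cmp eax, 8  (cmp 8,8)
jl start: not taken
after and esi, 127: esi=8&127=8
halt.

116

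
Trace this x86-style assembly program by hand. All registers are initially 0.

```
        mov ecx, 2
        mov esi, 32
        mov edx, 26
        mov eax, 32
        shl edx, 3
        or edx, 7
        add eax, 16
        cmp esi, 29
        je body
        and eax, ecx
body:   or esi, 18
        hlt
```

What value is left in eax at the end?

ecx=2
esi=32
edx=26
eax=32
edx=26<<3=208
edx=208|7=215
eax=32+16=48
cmp esi, 29  (cmp 32,29)
je body: not taken
eax=48&2=0
esi=32|18=50
halt.

0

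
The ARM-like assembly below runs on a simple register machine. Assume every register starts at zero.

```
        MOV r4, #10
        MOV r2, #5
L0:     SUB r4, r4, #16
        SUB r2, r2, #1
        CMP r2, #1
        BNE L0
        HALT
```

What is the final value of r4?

r4=10
r2=5
r4=10-16=-6
r2=5-1=4
CMP r2, #1  (cmp 4,1)
BNE L0: taken
r4=(-6)-16=-22
r2=4-1=3
CMP r2, #1  (cmp 3,1)
BNE L0: taken
r4=(-22)-16=-38
r2=3-1=2
CMP r2, #1  (cmp 2,1)
BNE L0: taken
r4=(-38)-16=-54
r2=2-1=1
CMP r2, #1  (cmp 1,1)
BNE L0: not taken
halt.

-54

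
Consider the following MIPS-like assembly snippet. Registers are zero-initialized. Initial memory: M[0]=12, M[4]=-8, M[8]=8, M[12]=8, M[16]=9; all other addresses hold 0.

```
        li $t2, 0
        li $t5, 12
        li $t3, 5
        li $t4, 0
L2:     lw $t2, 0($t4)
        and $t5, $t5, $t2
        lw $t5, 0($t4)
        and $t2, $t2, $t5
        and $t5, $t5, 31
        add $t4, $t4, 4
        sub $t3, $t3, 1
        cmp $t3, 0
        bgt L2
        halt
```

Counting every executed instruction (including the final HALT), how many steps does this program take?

$t2=0
$t5=12
$t3=5
$t4=0
$t2=M[0]=12
$t5=12&12=12
$t5=M[0]=12
$t2=12&12=12
$t5=12&31=12
$t4=0+4=4
$t3=5-1=4
cmp $t3, 0  (cmp 4,0)
bgt L2: taken
$t2=M[4]=-8
$t5=12&(-8)=8
$t5=M[4]=-8
$t2=(-8)&(-8)=-8
$t5=(-8)&31=24
$t4=4+4=8
$t3=4-1=3
cmp $t3, 0  (cmp 3,0)
bgt L2: taken
$t2=M[8]=8
$t5=24&8=8
$t5=M[8]=8
$t2=8&8=8
$t5=8&31=8
$t4=8+4=12
$t3=3-1=2
cmp $t3, 0  (cmp 2,0)
bgt L2: taken
$t2=M[12]=8
$t5=8&8=8
$t5=M[12]=8
$t2=8&8=8
$t5=8&31=8
$t4=12+4=16
$t3=2-1=1
cmp $t3, 0  (cmp 1,0)
bgt L2: taken
$t2=M[16]=9
$t5=8&9=8
$t5=M[16]=9
$t2=9&9=9
$t5=9&31=9
$t4=16+4=20
$t3=1-1=0
cmp $t3, 0  (cmp 0,0)
bgt L2: not taken
halt.
Total executed instructions: 50.

50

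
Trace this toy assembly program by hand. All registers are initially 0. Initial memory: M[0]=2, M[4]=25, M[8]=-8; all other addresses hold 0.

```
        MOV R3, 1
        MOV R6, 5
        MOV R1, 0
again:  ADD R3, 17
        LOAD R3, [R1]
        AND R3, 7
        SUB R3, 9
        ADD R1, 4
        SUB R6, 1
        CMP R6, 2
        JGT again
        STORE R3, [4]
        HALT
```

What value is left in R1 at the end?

after MOV R3, 1: R3=1
after MOV R6, 5: R6=5
after MOV R1, 0: R1=0
after ADD R3, 17: R3=1+17=18
after LOAD R3, [R1]: R3=M[0]=2
after AND R3, 7: R3=2&7=2
after SUB R3, 9: R3=2-9=-7
after ADD R1, 4: R1=0+4=4
after SUB R6, 1: R6=5-1=4
CMP R6, 2  (cmp 4,2)
JGT again: taken
after ADD R3, 17: R3=(-7)+17=10
after LOAD R3, [R1]: R3=M[4]=25
after AND R3, 7: R3=25&7=1
after SUB R3, 9: R3=1-9=-8
after ADD R1, 4: R1=4+4=8
after SUB R6, 1: R6=4-1=3
CMP R6, 2  (cmp 3,2)
JGT again: taken
after ADD R3, 17: R3=(-8)+17=9
after LOAD R3, [R1]: R3=M[8]=-8
after AND R3, 7: R3=(-8)&7=0
after SUB R3, 9: R3=0-9=-9
after ADD R1, 4: R1=8+4=12
after SUB R6, 1: R6=3-1=2
CMP R6, 2  (cmp 2,2)
JGT again: not taken
STORE R3, [4] → M[4]=-9
halt.

12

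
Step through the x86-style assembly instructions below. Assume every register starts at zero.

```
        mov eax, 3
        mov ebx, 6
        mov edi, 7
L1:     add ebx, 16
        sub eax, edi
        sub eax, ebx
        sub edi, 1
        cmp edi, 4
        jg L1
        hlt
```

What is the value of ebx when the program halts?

eax=3
ebx=6
edi=7
ebx=6+16=22
eax=3-7=-4
eax=(-4)-22=-26
edi=7-1=6
cmp edi, 4  (cmp 6,4)
jg L1: taken
ebx=22+16=38
eax=(-26)-6=-32
eax=(-32)-38=-70
edi=6-1=5
cmp edi, 4  (cmp 5,4)
jg L1: taken
ebx=38+16=54
eax=(-70)-5=-75
eax=(-75)-54=-129
edi=5-1=4
cmp edi, 4  (cmp 4,4)
jg L1: not taken
halt.

54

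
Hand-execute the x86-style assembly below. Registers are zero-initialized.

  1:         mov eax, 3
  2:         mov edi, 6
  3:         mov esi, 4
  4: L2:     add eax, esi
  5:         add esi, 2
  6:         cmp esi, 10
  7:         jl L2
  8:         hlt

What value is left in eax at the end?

21

mov eax, 3 → eax=3
mov edi, 6 → edi=6
mov esi, 4 → esi=4
add eax, esi → eax=3+4=7
add esi, 2 → esi=4+2=6
cmp esi, 10  (cmp 6,10)
jl L2: taken
add eax, esi → eax=7+6=13
add esi, 2 → esi=6+2=8
cmp esi, 10  (cmp 8,10)
jl L2: taken
add eax, esi → eax=13+8=21
add esi, 2 → esi=8+2=10
cmp esi, 10  (cmp 10,10)
jl L2: not taken
halt.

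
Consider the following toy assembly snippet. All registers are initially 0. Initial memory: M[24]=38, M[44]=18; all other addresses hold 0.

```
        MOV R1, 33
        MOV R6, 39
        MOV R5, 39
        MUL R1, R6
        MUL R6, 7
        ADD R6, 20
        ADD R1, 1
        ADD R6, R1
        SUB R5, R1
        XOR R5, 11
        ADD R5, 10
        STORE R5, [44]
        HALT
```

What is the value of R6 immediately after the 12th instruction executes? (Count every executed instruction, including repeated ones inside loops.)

after MOV R1, 33: R1=33
after MOV R6, 39: R6=39
after MOV R5, 39: R5=39
after MUL R1, R6: R1=33*39=1287
after MUL R6, 7: R6=39*7=273
after ADD R6, 20: R6=273+20=293
after ADD R1, 1: R1=1287+1=1288
after ADD R6, R1: R6=293+1288=1581
after SUB R5, R1: R5=39-1288=-1249
after XOR R5, 11: R5=(-1249)^11=-1260
after ADD R5, 10: R5=(-1260)+10=-1250
STORE R5, [44] → M[44]=-1250
After step 12: R6 = 1581.

1581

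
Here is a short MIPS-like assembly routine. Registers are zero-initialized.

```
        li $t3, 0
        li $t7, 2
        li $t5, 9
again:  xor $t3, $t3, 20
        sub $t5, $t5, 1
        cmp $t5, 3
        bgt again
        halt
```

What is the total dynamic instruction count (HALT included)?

$t3=0
$t7=2
$t5=9
$t3=0^20=20
$t5=9-1=8
cmp $t5, 3  (cmp 8,3)
bgt again: taken
$t3=20^20=0
$t5=8-1=7
cmp $t5, 3  (cmp 7,3)
bgt again: taken
$t3=0^20=20
$t5=7-1=6
cmp $t5, 3  (cmp 6,3)
bgt again: taken
$t3=20^20=0
$t5=6-1=5
cmp $t5, 3  (cmp 5,3)
bgt again: taken
$t3=0^20=20
$t5=5-1=4
cmp $t5, 3  (cmp 4,3)
bgt again: taken
$t3=20^20=0
$t5=4-1=3
cmp $t5, 3  (cmp 3,3)
bgt again: not taken
halt.
Total executed instructions: 28.

28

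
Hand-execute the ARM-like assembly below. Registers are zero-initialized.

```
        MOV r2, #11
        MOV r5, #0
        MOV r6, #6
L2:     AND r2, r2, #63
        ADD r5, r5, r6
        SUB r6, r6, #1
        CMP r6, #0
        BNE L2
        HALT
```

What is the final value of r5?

21

MOV r2, #11 → r2=11
MOV r5, #0 → r5=0
MOV r6, #6 → r6=6
AND r2, r2, #63 → r2=11&63=11
ADD r5, r5, r6 → r5=0+6=6
SUB r6, r6, #1 → r6=6-1=5
CMP r6, #0  (cmp 5,0)
BNE L2: taken
AND r2, r2, #63 → r2=11&63=11
ADD r5, r5, r6 → r5=6+5=11
SUB r6, r6, #1 → r6=5-1=4
CMP r6, #0  (cmp 4,0)
BNE L2: taken
AND r2, r2, #63 → r2=11&63=11
ADD r5, r5, r6 → r5=11+4=15
SUB r6, r6, #1 → r6=4-1=3
CMP r6, #0  (cmp 3,0)
BNE L2: taken
AND r2, r2, #63 → r2=11&63=11
ADD r5, r5, r6 → r5=15+3=18
SUB r6, r6, #1 → r6=3-1=2
CMP r6, #0  (cmp 2,0)
BNE L2: taken
AND r2, r2, #63 → r2=11&63=11
ADD r5, r5, r6 → r5=18+2=20
SUB r6, r6, #1 → r6=2-1=1
CMP r6, #0  (cmp 1,0)
BNE L2: taken
AND r2, r2, #63 → r2=11&63=11
ADD r5, r5, r6 → r5=20+1=21
SUB r6, r6, #1 → r6=1-1=0
CMP r6, #0  (cmp 0,0)
BNE L2: not taken
halt.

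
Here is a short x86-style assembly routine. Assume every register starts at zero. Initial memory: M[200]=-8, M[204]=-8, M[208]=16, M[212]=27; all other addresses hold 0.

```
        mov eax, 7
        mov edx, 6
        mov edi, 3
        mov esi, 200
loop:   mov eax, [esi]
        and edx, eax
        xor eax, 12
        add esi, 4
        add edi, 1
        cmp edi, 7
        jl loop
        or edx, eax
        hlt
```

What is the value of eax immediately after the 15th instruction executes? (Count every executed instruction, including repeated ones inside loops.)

after mov eax, 7: eax=7
after mov edx, 6: edx=6
after mov edi, 3: edi=3
after mov esi, 200: esi=200
after mov eax, [esi]: eax=M[200]=-8
after and edx, eax: edx=6&(-8)=0
after xor eax, 12: eax=(-8)^12=-12
after add esi, 4: esi=200+4=204
after add edi, 1: edi=3+1=4
cmp edi, 7  (cmp 4,7)
jl loop: taken
after mov eax, [esi]: eax=M[204]=-8
after and edx, eax: edx=0&(-8)=0
after xor eax, 12: eax=(-8)^12=-12
after add esi, 4: esi=204+4=208
After step 15: eax = -12.

-12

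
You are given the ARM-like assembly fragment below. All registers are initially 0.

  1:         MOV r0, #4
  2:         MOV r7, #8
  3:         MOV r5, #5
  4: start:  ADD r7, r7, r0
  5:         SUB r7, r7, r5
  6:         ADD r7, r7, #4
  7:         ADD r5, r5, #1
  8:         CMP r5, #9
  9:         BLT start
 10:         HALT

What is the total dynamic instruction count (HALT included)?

MOV r0, #4 → r0=4
MOV r7, #8 → r7=8
MOV r5, #5 → r5=5
ADD r7, r7, r0 → r7=8+4=12
SUB r7, r7, r5 → r7=12-5=7
ADD r7, r7, #4 → r7=7+4=11
ADD r5, r5, #1 → r5=5+1=6
CMP r5, #9  (cmp 6,9)
BLT start: taken
ADD r7, r7, r0 → r7=11+4=15
SUB r7, r7, r5 → r7=15-6=9
ADD r7, r7, #4 → r7=9+4=13
ADD r5, r5, #1 → r5=6+1=7
CMP r5, #9  (cmp 7,9)
BLT start: taken
ADD r7, r7, r0 → r7=13+4=17
SUB r7, r7, r5 → r7=17-7=10
ADD r7, r7, #4 → r7=10+4=14
ADD r5, r5, #1 → r5=7+1=8
CMP r5, #9  (cmp 8,9)
BLT start: taken
ADD r7, r7, r0 → r7=14+4=18
SUB r7, r7, r5 → r7=18-8=10
ADD r7, r7, #4 → r7=10+4=14
ADD r5, r5, #1 → r5=8+1=9
CMP r5, #9  (cmp 9,9)
BLT start: not taken
halt.
Total executed instructions: 28.

28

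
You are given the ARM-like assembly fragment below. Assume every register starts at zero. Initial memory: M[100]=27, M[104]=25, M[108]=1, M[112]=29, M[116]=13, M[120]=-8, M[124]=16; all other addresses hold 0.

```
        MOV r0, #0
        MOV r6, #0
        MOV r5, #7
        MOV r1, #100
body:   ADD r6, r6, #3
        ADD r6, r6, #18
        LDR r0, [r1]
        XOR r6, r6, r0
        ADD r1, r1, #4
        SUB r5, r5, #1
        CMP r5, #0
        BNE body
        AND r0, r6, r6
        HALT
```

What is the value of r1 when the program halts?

MOV r0, #0 → r0=0
MOV r6, #0 → r6=0
MOV r5, #7 → r5=7
MOV r1, #100 → r1=100
ADD r6, r6, #3 → r6=0+3=3
ADD r6, r6, #18 → r6=3+18=21
LDR r0, [r1] → r0=M[100]=27
XOR r6, r6, r0 → r6=21^27=14
ADD r1, r1, #4 → r1=100+4=104
SUB r5, r5, #1 → r5=7-1=6
CMP r5, #0  (cmp 6,0)
BNE body: taken
ADD r6, r6, #3 → r6=14+3=17
ADD r6, r6, #18 → r6=17+18=35
LDR r0, [r1] → r0=M[104]=25
XOR r6, r6, r0 → r6=35^25=58
ADD r1, r1, #4 → r1=104+4=108
SUB r5, r5, #1 → r5=6-1=5
CMP r5, #0  (cmp 5,0)
BNE body: taken
ADD r6, r6, #3 → r6=58+3=61
ADD r6, r6, #18 → r6=61+18=79
LDR r0, [r1] → r0=M[108]=1
XOR r6, r6, r0 → r6=79^1=78
ADD r1, r1, #4 → r1=108+4=112
SUB r5, r5, #1 → r5=5-1=4
CMP r5, #0  (cmp 4,0)
BNE body: taken
ADD r6, r6, #3 → r6=78+3=81
ADD r6, r6, #18 → r6=81+18=99
LDR r0, [r1] → r0=M[112]=29
XOR r6, r6, r0 → r6=99^29=126
ADD r1, r1, #4 → r1=112+4=116
SUB r5, r5, #1 → r5=4-1=3
CMP r5, #0  (cmp 3,0)
BNE body: taken
ADD r6, r6, #3 → r6=126+3=129
ADD r6, r6, #18 → r6=129+18=147
LDR r0, [r1] → r0=M[116]=13
XOR r6, r6, r0 → r6=147^13=158
ADD r1, r1, #4 → r1=116+4=120
SUB r5, r5, #1 → r5=3-1=2
CMP r5, #0  (cmp 2,0)
BNE body: taken
ADD r6, r6, #3 → r6=158+3=161
ADD r6, r6, #18 → r6=161+18=179
LDR r0, [r1] → r0=M[120]=-8
XOR r6, r6, r0 → r6=179^(-8)=-181
ADD r1, r1, #4 → r1=120+4=124
SUB r5, r5, #1 → r5=2-1=1
CMP r5, #0  (cmp 1,0)
BNE body: taken
ADD r6, r6, #3 → r6=(-181)+3=-178
ADD r6, r6, #18 → r6=(-178)+18=-160
LDR r0, [r1] → r0=M[124]=16
XOR r6, r6, r0 → r6=(-160)^16=-144
ADD r1, r1, #4 → r1=124+4=128
SUB r5, r5, #1 → r5=1-1=0
CMP r5, #0  (cmp 0,0)
BNE body: not taken
AND r0, r6, r6 → r0=(-144)&(-144)=-144
halt.

128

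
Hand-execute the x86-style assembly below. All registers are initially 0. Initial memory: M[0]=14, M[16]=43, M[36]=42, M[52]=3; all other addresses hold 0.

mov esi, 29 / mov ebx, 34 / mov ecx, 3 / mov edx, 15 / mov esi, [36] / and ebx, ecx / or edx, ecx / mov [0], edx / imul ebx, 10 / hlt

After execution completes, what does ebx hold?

esi=29
ebx=34
ecx=3
edx=15
esi=M[36]=42
ebx=34&3=2
edx=15|3=15
mov [0], edx → M[0]=15
ebx=2*10=20
halt.

20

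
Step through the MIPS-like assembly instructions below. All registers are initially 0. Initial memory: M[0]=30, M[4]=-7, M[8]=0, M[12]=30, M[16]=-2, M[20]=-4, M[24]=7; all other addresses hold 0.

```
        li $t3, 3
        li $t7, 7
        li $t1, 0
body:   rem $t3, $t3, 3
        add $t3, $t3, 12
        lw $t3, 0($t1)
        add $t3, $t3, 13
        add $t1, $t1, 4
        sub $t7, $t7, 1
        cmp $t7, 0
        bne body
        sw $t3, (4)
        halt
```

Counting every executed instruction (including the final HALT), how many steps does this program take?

61

after li $t3, 3: $t3=3
after li $t7, 7: $t7=7
after li $t1, 0: $t1=0
after rem $t3, $t3, 3: $t3=3%3=0
after add $t3, $t3, 12: $t3=0+12=12
after lw $t3, 0($t1): $t3=M[0]=30
after add $t3, $t3, 13: $t3=30+13=43
after add $t1, $t1, 4: $t1=0+4=4
after sub $t7, $t7, 1: $t7=7-1=6
cmp $t7, 0  (cmp 6,0)
bne body: taken
after rem $t3, $t3, 3: $t3=43%3=1
after add $t3, $t3, 12: $t3=1+12=13
after lw $t3, 0($t1): $t3=M[4]=-7
after add $t3, $t3, 13: $t3=(-7)+13=6
after add $t1, $t1, 4: $t1=4+4=8
after sub $t7, $t7, 1: $t7=6-1=5
cmp $t7, 0  (cmp 5,0)
bne body: taken
after rem $t3, $t3, 3: $t3=6%3=0
after add $t3, $t3, 12: $t3=0+12=12
after lw $t3, 0($t1): $t3=M[8]=0
after add $t3, $t3, 13: $t3=0+13=13
after add $t1, $t1, 4: $t1=8+4=12
after sub $t7, $t7, 1: $t7=5-1=4
cmp $t7, 0  (cmp 4,0)
bne body: taken
after rem $t3, $t3, 3: $t3=13%3=1
after add $t3, $t3, 12: $t3=1+12=13
after lw $t3, 0($t1): $t3=M[12]=30
after add $t3, $t3, 13: $t3=30+13=43
after add $t1, $t1, 4: $t1=12+4=16
after sub $t7, $t7, 1: $t7=4-1=3
cmp $t7, 0  (cmp 3,0)
bne body: taken
after rem $t3, $t3, 3: $t3=43%3=1
after add $t3, $t3, 12: $t3=1+12=13
after lw $t3, 0($t1): $t3=M[16]=-2
after add $t3, $t3, 13: $t3=(-2)+13=11
after add $t1, $t1, 4: $t1=16+4=20
after sub $t7, $t7, 1: $t7=3-1=2
cmp $t7, 0  (cmp 2,0)
bne body: taken
after rem $t3, $t3, 3: $t3=11%3=2
after add $t3, $t3, 12: $t3=2+12=14
after lw $t3, 0($t1): $t3=M[20]=-4
after add $t3, $t3, 13: $t3=(-4)+13=9
after add $t1, $t1, 4: $t1=20+4=24
after sub $t7, $t7, 1: $t7=2-1=1
cmp $t7, 0  (cmp 1,0)
bne body: taken
after rem $t3, $t3, 3: $t3=9%3=0
after add $t3, $t3, 12: $t3=0+12=12
after lw $t3, 0($t1): $t3=M[24]=7
after add $t3, $t3, 13: $t3=7+13=20
after add $t1, $t1, 4: $t1=24+4=28
after sub $t7, $t7, 1: $t7=1-1=0
cmp $t7, 0  (cmp 0,0)
bne body: not taken
sw $t3, (4) → M[4]=20
halt.
Total executed instructions: 61.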